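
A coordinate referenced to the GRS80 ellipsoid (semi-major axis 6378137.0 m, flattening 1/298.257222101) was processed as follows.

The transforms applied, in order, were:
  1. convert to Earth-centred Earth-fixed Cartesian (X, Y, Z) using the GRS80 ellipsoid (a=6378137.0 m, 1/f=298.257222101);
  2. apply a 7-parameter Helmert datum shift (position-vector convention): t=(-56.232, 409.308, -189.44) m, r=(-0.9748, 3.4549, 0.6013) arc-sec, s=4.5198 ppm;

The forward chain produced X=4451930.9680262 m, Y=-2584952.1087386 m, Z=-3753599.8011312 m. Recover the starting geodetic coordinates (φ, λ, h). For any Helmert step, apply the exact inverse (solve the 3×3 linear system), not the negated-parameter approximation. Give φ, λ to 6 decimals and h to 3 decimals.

φ=-36.277271°, λ=-30.144270°, h=494.616 m

start: X=4451930.9680, Y=-2584952.1087, Z=-3753599.8011 m
→ Helmert⁻¹: X=4452022.4089, Y=-2585344.9718, Z=-3753331.0442
→ geod (Bowring, a=6378137.000): φ=-36.27727100°, λ=-30.14427000°, h=494.6160 m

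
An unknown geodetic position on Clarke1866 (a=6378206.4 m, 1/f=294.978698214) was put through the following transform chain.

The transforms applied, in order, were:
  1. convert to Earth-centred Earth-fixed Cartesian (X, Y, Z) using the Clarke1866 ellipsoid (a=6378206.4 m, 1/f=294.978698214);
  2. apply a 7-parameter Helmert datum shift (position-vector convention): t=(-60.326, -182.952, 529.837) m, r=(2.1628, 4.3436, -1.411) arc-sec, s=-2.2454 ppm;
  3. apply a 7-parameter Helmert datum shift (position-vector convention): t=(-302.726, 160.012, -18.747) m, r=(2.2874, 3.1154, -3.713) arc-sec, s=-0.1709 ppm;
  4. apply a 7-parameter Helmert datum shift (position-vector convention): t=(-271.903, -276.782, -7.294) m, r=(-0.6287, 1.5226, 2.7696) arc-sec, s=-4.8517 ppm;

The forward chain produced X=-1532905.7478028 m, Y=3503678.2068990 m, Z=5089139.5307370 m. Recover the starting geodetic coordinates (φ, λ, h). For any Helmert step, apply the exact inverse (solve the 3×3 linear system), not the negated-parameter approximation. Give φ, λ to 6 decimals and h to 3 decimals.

φ=53.258061°, λ=113.622631°, h=1209.020 m

start: X=-1532905.7478, Y=3503678.2069, Z=5089139.5307 m
→ Helmert⁻¹: X=-1532631.7985, Y=3503977.0565, Z=5089170.8825
→ Helmert⁻¹: X=-1532469.2732, Y=3503846.4936, Z=5089128.4967
→ Helmert⁻¹: X=-1532543.5149, Y=3504080.1860, Z=5088541.0706
→ geod (Bowring, a=6378206.400): φ=53.25806100°, λ=113.62263100°, h=1209.0200 m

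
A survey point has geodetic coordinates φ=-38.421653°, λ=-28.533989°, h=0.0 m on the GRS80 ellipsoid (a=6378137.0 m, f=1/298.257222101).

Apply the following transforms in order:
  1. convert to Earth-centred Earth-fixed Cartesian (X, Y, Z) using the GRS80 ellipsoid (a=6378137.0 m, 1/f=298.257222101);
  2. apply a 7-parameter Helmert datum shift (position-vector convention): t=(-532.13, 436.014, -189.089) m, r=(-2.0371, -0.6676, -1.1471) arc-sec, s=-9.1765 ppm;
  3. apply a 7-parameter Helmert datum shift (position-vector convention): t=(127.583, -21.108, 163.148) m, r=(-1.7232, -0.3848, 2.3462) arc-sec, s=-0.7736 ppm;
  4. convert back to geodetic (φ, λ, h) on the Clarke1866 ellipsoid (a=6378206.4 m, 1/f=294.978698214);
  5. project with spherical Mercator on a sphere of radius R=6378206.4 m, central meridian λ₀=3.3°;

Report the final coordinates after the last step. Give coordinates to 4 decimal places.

start: φ=-38.421653°, λ=-28.533989°, h=0.000 m
→ ECEF (a=6378137.000, f=1/298.257222101): X=4395725.5982, Y=-2390061.7203, Z=-3942219.4101
→ Helmert 7p (PV): X=4395152.5984, Y=-2389667.1532, Z=-3942334.4918
→ Helmert 7p (PV): X=4395311.3177, Y=-2389669.3545, Z=-3942140.1306
→ geod (Bowring, a=6378206.400): φ=-38.42626614°, λ=-28.53230763°, h=-458.9424 m
→ merc (R=6378206.4, λ₀=3.3°): E=-3543594.8332, N=-4639869.6558

E=-3543594.8332 m, N=-4639869.6558 m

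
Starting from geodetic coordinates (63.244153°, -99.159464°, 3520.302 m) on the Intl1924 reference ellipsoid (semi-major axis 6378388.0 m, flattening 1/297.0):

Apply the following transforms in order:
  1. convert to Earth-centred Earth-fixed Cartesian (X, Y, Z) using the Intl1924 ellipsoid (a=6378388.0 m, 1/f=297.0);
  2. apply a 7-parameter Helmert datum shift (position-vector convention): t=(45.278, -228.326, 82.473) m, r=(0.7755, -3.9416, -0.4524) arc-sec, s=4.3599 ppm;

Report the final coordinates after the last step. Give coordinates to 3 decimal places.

start: φ=63.244153°, λ=-99.159464°, h=3520.302 m
→ ECEF (a=6378388.000, f=1/297.0): X=-458572.9762, Y=-2844062.8050, Z=5675550.7758
→ Helmert 7p (PV): X=-458644.3923, Y=-2844323.8637, Z=5675638.5375

X=-458644.392 m, Y=-2844323.864 m, Z=5675638.538 m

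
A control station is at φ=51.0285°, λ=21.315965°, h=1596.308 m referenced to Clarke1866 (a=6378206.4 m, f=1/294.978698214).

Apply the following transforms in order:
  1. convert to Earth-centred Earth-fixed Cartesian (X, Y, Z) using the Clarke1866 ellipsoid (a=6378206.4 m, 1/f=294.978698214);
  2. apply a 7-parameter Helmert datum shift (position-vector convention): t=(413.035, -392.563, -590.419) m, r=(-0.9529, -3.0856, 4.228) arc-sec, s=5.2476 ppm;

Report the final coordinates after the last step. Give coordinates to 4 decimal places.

X=3745976.8586 m, Y=1461284.2888 m, Z=4936061.0193 m

start: φ=51.028500°, λ=21.315965°, h=1596.308 m
→ ECEF (a=6378206.400, f=1/294.978698214): X=3745647.9759, Y=1461569.5976, Z=4936576.2523
→ Helmert 7p (PV): X=3745976.8586, Y=1461284.2888, Z=4936061.0193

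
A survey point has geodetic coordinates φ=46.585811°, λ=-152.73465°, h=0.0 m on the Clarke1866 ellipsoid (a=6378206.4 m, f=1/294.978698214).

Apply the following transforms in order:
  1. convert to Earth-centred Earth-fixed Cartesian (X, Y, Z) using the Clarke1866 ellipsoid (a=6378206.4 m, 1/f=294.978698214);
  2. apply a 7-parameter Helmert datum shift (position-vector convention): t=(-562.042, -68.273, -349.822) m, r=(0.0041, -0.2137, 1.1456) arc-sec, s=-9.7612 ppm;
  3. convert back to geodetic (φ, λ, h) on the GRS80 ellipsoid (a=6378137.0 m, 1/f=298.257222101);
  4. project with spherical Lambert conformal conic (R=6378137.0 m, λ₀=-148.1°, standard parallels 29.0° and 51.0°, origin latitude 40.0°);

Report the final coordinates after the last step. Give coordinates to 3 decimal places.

start: φ=46.585811°, λ=-152.734650°, h=0.000 m
→ ECEF (a=6378206.400, f=1/294.978698214): X=-3903475.5465, Y=-2011745.3694, Z=4610037.4470
→ Helmert 7p (PV): X=-3903993.0889, Y=-2011815.7768, Z=4609638.5414
→ geod (Bowring, a=6378137.000): φ=46.57799042°, λ=-152.73692660°, h=-7.3051 m
→ lcc (R=6378137.0, λ₀=-148.1°): E=-350276.9150, N=729344.3575

E=-350276.915 m, N=729344.358 m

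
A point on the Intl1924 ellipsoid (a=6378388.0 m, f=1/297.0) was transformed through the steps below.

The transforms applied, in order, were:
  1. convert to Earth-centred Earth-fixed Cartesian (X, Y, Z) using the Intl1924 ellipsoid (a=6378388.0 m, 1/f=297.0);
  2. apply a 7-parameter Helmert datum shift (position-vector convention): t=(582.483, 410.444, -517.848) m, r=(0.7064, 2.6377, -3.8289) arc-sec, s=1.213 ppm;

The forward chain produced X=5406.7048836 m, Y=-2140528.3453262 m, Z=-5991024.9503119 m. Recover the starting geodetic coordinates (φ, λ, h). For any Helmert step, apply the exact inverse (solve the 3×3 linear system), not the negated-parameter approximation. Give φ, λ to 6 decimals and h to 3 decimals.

φ=-70.455566°, λ=-89.867782°, h=2248.007 m

start: X=5406.7049, Y=-2140528.3453, Z=-5991024.9503 m
→ Helmert⁻¹: X=4940.5647, Y=-2140956.6164, Z=-5990492.4405
→ geod (Bowring, a=6378388.000): φ=-70.45556600°, λ=-89.86778200°, h=2248.0070 m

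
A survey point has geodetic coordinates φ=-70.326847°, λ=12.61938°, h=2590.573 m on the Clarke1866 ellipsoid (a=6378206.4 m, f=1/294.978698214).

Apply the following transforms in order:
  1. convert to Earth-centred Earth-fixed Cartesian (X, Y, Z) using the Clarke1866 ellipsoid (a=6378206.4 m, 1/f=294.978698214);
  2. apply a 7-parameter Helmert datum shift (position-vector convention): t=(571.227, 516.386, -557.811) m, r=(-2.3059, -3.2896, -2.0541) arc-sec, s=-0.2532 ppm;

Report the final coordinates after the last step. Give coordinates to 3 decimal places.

X=2103216.004 m, Y=471149.702 m, Z=-5986197.017 m

start: φ=-70.326847°, λ=12.619380°, h=2590.573 m
→ ECEF (a=6378206.400, f=1/294.978698214): X=2102545.1600, Y=470721.2894, Z=-5985668.9916
→ Helmert 7p (PV): X=2103216.0043, Y=471149.7022, Z=-5986197.0171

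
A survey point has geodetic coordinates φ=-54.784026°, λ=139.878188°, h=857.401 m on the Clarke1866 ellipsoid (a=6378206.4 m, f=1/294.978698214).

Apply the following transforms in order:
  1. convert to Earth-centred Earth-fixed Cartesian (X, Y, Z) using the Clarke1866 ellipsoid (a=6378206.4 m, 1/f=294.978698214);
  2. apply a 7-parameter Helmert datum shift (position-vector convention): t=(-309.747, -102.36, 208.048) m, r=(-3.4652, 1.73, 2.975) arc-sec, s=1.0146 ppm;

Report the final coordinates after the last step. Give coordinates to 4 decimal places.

X=-2819665.8993 m, Y=2375657.5670 m, Z=-5187867.8502 m

start: φ=-54.784026°, λ=139.878188°, h=857.401 m
→ ECEF (a=6378206.400, f=1/294.978698214): X=-2819275.5102, Y=2375885.3377, Z=-5188054.3661
→ Helmert 7p (PV): X=-2819665.8993, Y=2375657.5670, Z=-5187867.8502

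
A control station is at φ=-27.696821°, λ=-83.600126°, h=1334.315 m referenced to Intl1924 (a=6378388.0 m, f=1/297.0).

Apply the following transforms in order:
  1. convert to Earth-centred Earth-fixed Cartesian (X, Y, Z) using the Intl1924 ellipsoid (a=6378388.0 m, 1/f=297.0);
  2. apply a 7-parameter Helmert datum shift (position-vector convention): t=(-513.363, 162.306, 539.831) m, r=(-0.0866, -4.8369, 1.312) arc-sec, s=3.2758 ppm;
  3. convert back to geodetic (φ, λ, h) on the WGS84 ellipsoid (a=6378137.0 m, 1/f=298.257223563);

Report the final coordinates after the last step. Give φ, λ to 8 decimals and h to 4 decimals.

φ=-27.69257269°, λ=-83.60405441°, h=1142.0983 m

start: φ=-27.696821°, λ=-83.600126°, h=1334.315 m
→ ECEF (a=6378388.000, f=1/297.0): X=630103.1818, Y=-5617607.9443, Z=-2947460.1833
→ Helmert 7p (PV): X=629696.7333, Y=-5617461.2701, Z=-2946912.8731
→ geod (Bowring, a=6378137.000): φ=-27.69257269°, λ=-83.60405441°, h=1142.0983 m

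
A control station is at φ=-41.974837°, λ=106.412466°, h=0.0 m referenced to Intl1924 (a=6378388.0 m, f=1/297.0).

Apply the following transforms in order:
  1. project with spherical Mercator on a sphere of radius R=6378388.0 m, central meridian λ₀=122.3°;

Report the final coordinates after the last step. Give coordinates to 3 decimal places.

E=-1768661.795 m, N=-5157413.846 m

start: φ=-41.974837°, λ=106.412466°, h=0.000 m
→ merc (R=6378388.0, λ₀=122.3°): E=-1768661.7946, N=-5157413.8463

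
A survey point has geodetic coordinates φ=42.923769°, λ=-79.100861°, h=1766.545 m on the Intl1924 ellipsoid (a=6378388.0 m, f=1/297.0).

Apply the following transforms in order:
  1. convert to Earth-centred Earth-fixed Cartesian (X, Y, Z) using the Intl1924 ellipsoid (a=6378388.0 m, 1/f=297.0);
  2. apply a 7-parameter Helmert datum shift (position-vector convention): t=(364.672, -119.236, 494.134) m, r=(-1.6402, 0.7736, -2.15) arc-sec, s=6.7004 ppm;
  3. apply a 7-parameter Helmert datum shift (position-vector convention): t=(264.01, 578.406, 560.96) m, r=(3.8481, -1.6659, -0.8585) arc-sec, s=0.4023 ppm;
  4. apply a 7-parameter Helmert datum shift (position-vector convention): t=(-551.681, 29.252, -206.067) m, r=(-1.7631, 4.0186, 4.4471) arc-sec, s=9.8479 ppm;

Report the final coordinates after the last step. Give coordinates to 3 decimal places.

X=884942.209 m, Y=-4594419.740 m, Z=4323481.792 m

start: φ=42.923769°, λ=-79.100861°, h=1766.545 m
→ ECEF (a=6378388.000, f=1/297.0): X=884752.6338, Y=-4594827.1399, Z=4322582.8152
→ Helmert 7p (PV): X=885091.5515, Y=-4594952.0123, Z=4323139.1318
→ Helmert 7p (PV): X=885301.8769, Y=-4594459.7917, Z=4323623.2555
→ Helmert 7p (PV): X=884942.2093, Y=-4594419.7405, Z=4323481.7915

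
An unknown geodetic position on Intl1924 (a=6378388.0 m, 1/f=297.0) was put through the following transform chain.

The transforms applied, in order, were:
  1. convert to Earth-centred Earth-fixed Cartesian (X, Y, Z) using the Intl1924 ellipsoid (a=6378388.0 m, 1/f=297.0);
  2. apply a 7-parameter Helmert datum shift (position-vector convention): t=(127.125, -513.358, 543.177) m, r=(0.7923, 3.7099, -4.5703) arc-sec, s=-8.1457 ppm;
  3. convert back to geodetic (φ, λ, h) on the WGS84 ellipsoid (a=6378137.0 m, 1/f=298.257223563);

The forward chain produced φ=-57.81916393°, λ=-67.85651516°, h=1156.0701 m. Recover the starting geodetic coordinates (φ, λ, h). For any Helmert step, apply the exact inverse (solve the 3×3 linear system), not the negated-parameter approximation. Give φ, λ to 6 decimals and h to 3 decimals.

start: φ=-57.819164°, λ=-67.856515°, h=1156.070 m
→ ECEF (a=6378137.000, f=1/298.257223563): X=1283717.5387, Y=-3154544.6944, Z=-5376016.2494
→ Helmert⁻¹: X=1283767.4587, Y=-3154049.2358, Z=-5376568.0174
→ geod (Bowring, a=6378388.000): φ=-57.82588600°, λ=-67.85259500°, h=1203.1140 m

φ=-57.825886°, λ=-67.852595°, h=1203.114 m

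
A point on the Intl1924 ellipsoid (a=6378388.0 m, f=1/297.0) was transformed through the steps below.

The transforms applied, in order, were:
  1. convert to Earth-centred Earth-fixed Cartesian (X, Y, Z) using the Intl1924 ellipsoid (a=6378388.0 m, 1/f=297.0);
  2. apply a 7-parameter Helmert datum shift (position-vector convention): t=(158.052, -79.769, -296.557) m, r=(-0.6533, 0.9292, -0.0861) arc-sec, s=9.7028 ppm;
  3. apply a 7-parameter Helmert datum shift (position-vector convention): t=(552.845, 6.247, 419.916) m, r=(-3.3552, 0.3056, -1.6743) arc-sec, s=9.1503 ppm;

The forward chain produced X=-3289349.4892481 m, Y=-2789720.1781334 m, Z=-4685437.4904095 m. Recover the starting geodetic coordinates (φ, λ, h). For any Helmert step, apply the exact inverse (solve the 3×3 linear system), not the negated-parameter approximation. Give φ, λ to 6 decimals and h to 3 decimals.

φ=-47.560698°, λ=-139.705536°, h=1903.765 m

start: X=-3289349.4892, Y=-2789720.1781, Z=-4685437.4904 m
→ Helmert⁻¹: X=-3289842.6441, Y=-2789651.3805, Z=-4685864.7818
→ Helmert⁻¹: X=-3289946.5019, Y=-2789531.0779, Z=-4685546.4182
→ geod (Bowring, a=6378388.000): φ=-47.56069800°, λ=-139.70553600°, h=1903.7650 m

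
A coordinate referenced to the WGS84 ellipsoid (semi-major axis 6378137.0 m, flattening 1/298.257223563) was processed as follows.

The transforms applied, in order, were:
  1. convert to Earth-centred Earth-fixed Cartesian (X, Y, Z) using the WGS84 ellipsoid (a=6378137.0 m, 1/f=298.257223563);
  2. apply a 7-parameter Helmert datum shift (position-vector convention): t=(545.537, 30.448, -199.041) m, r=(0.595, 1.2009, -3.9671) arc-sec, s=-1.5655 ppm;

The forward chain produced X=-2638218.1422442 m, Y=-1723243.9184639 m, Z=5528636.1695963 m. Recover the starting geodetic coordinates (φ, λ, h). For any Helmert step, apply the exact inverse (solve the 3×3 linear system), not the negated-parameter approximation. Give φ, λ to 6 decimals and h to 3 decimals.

start: X=-2638218.1422, Y=-1723243.9185, Z=5528636.1696 m
→ Helmert⁻¹: X=-2638766.8553, Y=-1723311.8671, Z=5528833.4739
→ geod (Bowring, a=6378137.000): φ=60.48042200°, λ=-146.85246300°, h=2054.2300 m

φ=60.480422°, λ=-146.852463°, h=2054.230 m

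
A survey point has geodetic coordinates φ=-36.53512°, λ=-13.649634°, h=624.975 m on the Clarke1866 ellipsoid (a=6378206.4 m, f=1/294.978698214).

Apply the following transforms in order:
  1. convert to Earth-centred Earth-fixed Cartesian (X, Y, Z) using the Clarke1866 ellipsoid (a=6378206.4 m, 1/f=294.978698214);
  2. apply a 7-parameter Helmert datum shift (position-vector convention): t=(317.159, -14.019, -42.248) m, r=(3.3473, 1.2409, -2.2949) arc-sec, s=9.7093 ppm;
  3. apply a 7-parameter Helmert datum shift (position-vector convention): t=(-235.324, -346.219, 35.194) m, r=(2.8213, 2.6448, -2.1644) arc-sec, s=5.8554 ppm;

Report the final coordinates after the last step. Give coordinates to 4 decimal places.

start: φ=-36.535120°, λ=-13.649634°, h=624.975 m
→ ECEF (a=6378206.400, f=1/294.978698214): X=4986569.2830, Y=-1210951.6069, Z=-3776247.2318
→ Helmert 7p (PV): X=4986898.6666, Y=-1210971.5823, Z=-3776375.7960
→ Helmert 7p (PV): X=4986631.4134, Y=-1211325.5676, Z=-3776443.2221

X=4986631.4134 m, Y=-1211325.5676 m, Z=-3776443.2221 m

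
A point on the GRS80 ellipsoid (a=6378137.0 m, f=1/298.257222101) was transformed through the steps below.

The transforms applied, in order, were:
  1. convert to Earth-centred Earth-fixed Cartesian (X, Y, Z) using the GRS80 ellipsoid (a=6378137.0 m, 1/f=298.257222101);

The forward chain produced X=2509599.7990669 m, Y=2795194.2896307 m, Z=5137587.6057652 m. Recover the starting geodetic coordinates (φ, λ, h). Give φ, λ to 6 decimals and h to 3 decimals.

start: X=2509599.7991, Y=2795194.2896, Z=5137587.6058 m
→ geod (Bowring, a=6378137.000): φ=54.00974000°, λ=48.08166100°, h=255.3700 m

φ=54.009740°, λ=48.081661°, h=255.370 m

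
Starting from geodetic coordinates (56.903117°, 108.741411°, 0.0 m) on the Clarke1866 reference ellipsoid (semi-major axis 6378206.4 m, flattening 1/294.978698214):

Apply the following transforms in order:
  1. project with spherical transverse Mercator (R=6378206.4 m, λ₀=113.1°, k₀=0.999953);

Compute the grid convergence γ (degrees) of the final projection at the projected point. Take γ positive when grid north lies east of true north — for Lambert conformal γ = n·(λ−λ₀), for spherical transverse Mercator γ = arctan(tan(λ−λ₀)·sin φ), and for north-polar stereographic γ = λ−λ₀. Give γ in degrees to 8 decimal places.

-3.65350100

start: φ=56.903117°, λ=108.741411°, h=0.000 m
→ into tm (λ₀=113.1°): φ=56.90311700°, λ−λ₀=-4.35858900°
convergence γ = -3.65350100°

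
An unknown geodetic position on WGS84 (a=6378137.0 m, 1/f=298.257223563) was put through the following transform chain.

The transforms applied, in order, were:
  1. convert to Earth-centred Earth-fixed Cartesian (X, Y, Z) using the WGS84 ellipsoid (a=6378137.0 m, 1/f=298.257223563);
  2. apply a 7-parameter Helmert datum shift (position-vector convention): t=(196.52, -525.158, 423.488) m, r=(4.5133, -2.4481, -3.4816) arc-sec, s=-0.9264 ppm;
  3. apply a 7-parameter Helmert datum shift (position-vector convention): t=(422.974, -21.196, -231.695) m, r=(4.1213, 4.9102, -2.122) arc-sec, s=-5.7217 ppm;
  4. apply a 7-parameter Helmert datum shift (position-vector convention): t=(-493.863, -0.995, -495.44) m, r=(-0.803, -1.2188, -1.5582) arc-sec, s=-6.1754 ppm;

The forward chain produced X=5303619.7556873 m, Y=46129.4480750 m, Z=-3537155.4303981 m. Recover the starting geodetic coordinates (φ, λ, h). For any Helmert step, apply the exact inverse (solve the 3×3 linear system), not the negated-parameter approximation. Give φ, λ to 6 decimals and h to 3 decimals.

start: X=5303619.7557, Y=46129.4481, Z=-3537155.4304 m
→ Helmert⁻¹: X=5304125.1269, Y=46184.5659, Z=-3536712.9926
→ Helmert⁻¹: X=5303816.2086, Y=46189.9316, Z=-3536376.1963
→ Helmert⁻¹: X=5303581.8351, Y=46727.2629, Z=-3536866.9300
→ geod (Bowring, a=6378137.000): φ=-33.87538500°, λ=0.50479200°, h=3387.3960 m

φ=-33.875385°, λ=0.504792°, h=3387.396 m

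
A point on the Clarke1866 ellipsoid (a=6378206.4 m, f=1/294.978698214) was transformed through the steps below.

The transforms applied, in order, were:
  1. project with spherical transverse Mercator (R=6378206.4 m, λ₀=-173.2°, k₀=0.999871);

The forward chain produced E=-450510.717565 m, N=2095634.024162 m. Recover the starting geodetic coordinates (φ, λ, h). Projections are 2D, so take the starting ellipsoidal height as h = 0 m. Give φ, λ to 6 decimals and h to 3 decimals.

start: E=-450510.7176, N=2095634.0242 m
→ tm⁻¹: φ=18.77898800°, λ=-177.47191700°

φ=18.778988°, λ=-177.471917°, h=0.000 m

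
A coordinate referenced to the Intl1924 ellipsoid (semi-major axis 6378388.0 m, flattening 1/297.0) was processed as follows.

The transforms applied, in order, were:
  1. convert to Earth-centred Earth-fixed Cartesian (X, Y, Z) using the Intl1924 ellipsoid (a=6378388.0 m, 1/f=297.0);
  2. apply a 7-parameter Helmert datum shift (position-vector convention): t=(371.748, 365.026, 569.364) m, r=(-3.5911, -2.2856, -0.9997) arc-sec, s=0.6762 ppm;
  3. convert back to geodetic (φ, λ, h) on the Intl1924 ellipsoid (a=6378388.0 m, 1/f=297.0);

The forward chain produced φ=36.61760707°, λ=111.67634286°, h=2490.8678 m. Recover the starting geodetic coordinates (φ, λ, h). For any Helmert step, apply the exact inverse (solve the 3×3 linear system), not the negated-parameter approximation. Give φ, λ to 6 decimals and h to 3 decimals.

start: φ=36.617607°, λ=111.676343°, h=2490.868 m
→ ECEF (a=6378388.000, f=1/297.0): X=-1893962.8426, Y=4765044.4822, Z=3784963.4852
→ Helmert⁻¹: X=-1894314.4665, Y=4764601.1646, Z=3784495.5053
→ geod (Bowring, a=6378388.000): φ=36.61573900°, λ=111.68182400°, h=1985.3370 m

φ=36.615739°, λ=111.681824°, h=1985.337 m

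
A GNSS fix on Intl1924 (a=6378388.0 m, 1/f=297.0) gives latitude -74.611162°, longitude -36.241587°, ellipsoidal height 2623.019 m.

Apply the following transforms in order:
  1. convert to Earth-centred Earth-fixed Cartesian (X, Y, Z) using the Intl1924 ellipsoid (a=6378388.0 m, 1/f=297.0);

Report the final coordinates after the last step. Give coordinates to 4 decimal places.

X=1369999.8683 m, Y=-1004216.1833 m, Z=-6130067.2507 m

start: φ=-74.611162°, λ=-36.241587°, h=2623.019 m
→ ECEF (a=6378388.000, f=1/297.0): X=1369999.8683, Y=-1004216.1833, Z=-6130067.2507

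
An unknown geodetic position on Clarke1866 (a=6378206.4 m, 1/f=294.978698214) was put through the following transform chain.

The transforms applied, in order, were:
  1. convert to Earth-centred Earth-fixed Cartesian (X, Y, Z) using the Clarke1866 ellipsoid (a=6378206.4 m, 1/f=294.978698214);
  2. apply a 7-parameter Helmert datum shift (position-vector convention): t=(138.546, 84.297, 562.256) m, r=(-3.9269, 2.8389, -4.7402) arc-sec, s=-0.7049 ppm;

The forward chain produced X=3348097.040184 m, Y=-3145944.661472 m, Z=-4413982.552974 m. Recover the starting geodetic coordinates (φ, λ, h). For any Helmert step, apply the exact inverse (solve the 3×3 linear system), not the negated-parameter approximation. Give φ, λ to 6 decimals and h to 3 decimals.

φ=-44.052278°, λ=-43.216371°, h=3589.675 m

start: X=3348097.0402, Y=-3145944.6615, Z=-4413982.5530 m
→ Helmert⁻¹: X=3348093.9091, Y=-3145870.1880, Z=-4414561.7313
→ geod (Bowring, a=6378206.400): φ=-44.05227800°, λ=-43.21637100°, h=3589.6750 m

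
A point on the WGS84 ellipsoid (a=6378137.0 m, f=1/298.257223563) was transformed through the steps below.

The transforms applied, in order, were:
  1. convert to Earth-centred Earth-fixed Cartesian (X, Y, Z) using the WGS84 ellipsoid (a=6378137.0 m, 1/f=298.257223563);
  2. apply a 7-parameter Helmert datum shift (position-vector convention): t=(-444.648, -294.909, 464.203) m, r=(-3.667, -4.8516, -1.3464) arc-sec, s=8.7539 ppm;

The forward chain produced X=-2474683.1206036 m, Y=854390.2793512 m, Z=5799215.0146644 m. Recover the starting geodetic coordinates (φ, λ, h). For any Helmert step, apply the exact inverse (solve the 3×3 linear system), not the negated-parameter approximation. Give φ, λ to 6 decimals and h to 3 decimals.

start: X=-2474683.1206, Y=854390.2794, Z=5799215.0147 m
→ Helmert⁻¹: X=-2474085.9975, Y=854558.4656, Z=5798773.4364
→ geod (Bowring, a=6378137.000): φ=65.84997700°, λ=160.94489800°, h=1808.2410 m

φ=65.849977°, λ=160.944898°, h=1808.241 m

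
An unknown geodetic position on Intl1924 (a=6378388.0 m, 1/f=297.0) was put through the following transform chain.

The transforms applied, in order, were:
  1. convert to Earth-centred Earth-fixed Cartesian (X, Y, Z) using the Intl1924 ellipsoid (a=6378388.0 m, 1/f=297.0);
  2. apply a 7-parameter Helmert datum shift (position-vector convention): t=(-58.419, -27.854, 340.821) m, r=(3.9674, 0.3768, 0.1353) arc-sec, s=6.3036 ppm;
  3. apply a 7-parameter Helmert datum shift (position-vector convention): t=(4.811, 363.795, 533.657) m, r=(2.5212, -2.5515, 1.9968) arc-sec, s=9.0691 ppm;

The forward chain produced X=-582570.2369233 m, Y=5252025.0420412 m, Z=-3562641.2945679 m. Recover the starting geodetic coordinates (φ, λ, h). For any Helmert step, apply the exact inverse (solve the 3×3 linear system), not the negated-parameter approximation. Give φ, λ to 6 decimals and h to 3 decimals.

φ=-34.177215°, λ=96.329314°, h=1493.763 m

start: X=-582570.2369, Y=5252025.0420, Z=-3562641.2946 m
→ Helmert⁻¹: X=-582563.0022, Y=5251575.7059, Z=-3563199.6214
→ Helmert⁻¹: X=-582490.9566, Y=5251502.2937, Z=-3563620.0535
→ geod (Bowring, a=6378388.000): φ=-34.17721500°, λ=96.32931400°, h=1493.7630 m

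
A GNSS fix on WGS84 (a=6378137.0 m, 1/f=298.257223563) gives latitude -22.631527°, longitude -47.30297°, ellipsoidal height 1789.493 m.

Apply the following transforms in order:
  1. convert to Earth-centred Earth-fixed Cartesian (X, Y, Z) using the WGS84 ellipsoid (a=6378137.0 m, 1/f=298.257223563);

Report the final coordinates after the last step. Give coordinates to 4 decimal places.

X=3995209.7350 m, Y=-4330017.6539 m, Z=-2439795.5097 m

start: φ=-22.631527°, λ=-47.302970°, h=1789.493 m
→ ECEF (a=6378137.000, f=1/298.257223563): X=3995209.7350, Y=-4330017.6539, Z=-2439795.5097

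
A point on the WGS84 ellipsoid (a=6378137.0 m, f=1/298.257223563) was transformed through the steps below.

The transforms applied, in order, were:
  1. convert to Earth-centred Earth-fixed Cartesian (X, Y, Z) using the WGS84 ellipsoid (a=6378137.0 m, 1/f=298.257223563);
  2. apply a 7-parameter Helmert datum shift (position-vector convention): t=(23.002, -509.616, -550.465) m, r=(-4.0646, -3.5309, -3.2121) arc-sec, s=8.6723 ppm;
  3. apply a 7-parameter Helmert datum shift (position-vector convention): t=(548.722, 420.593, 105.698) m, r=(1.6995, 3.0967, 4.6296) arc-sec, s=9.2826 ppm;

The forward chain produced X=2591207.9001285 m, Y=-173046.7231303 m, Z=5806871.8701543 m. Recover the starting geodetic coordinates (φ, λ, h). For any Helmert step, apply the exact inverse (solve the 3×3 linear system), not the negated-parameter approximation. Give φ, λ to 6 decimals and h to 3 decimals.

start: X=2591207.9001, Y=-173046.7231, Z=5806871.8702 m
→ Helmert⁻¹: X=2590544.0586, Y=-173476.0063, Z=5806752.5925
→ Helmert⁻¹: X=2590600.6951, Y=-173038.9829, Z=5807204.9388
→ geod (Bowring, a=6378137.000): φ=66.05387000°, λ=-3.82139100°, h=893.6420 m

φ=66.053870°, λ=-3.821391°, h=893.642 m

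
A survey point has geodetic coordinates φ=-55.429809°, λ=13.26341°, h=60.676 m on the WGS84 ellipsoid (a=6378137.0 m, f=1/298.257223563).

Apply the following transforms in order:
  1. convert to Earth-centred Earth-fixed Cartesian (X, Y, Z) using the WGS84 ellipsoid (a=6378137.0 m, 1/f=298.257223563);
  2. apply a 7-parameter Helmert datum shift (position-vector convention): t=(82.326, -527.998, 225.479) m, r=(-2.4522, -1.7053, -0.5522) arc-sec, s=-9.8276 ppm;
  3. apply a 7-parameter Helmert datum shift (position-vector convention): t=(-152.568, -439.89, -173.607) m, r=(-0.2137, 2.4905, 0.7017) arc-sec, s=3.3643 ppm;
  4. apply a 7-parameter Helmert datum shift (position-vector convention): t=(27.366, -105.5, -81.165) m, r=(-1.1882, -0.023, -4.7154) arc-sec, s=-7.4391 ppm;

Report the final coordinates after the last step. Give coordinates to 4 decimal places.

start: φ=-55.429809°, λ=13.263410°, h=60.676 m
→ ECEF (a=6378137.000, f=1/298.257223563): X=3530572.4390, Y=832211.6459, Z=-5228731.5873
→ Helmert 7p (PV): X=3530665.5242, Y=831603.8558, Z=-5228435.4273
→ Helmert 7p (PV): X=3530458.8755, Y=831173.3578, Z=-5228670.1163
→ Helmert 7p (PV): X=3530479.5623, Y=830950.8459, Z=-5228716.7790

X=3530479.5623 m, Y=830950.8459 m, Z=-5228716.7790 m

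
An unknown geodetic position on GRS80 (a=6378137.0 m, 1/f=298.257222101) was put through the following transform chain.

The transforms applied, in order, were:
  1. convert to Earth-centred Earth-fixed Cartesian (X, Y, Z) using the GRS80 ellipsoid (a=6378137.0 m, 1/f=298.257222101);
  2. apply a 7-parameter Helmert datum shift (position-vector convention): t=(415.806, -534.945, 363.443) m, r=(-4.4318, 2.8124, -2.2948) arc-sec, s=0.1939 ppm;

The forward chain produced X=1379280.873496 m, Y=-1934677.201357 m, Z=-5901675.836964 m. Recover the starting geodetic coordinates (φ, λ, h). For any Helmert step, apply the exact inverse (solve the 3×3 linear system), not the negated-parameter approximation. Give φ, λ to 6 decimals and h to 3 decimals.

start: X=1379280.8735, Y=-1934677.2014, Z=-5901675.8370 m
→ Helmert⁻¹: X=1378966.7909, Y=-1933999.7281, Z=-5902060.8873
→ geod (Bowring, a=6378137.000): φ=-68.21072700°, λ=-54.51064000°, h=2372.7850 m

φ=-68.210727°, λ=-54.510640°, h=2372.785 m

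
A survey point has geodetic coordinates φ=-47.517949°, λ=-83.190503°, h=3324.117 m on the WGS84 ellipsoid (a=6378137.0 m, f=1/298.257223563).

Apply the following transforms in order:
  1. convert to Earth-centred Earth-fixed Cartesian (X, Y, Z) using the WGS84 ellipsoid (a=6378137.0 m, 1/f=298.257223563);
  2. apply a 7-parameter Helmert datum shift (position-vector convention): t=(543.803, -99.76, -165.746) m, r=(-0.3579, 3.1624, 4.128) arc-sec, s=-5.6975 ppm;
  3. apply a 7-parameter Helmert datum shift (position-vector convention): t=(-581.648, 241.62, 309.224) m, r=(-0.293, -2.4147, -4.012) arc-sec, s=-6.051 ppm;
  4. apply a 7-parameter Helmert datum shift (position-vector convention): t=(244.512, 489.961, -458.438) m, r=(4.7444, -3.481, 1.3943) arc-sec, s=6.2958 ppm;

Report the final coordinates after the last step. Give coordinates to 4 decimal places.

X=512233.8773 m, Y=-4286432.7946 m, Z=-4683664.9228 m

start: φ=-47.517949°, λ=-83.190503°, h=3324.117 m
→ ECEF (a=6378137.000, f=1/298.257223563): X=511936.5575, Y=-4287184.6709, Z=-4683297.2117
→ Helmert 7p (PV): X=512491.4404, Y=-4287257.8855, Z=-4683436.6846
→ Helmert 7p (PV): X=511878.1293, Y=-4287006.9443, Z=-4683087.0315
→ Helmert 7p (PV): X=512233.8773, Y=-4286432.7946, Z=-4683664.9228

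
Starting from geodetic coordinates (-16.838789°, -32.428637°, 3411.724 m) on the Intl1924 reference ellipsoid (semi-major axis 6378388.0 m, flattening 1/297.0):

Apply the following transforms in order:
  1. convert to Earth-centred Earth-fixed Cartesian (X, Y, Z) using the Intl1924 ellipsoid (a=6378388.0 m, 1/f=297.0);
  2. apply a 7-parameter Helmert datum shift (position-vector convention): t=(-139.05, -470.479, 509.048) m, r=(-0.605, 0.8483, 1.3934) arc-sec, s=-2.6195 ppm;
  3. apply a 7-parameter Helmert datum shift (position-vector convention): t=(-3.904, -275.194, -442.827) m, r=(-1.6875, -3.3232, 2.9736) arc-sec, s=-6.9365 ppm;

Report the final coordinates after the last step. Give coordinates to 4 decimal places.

start: φ=-16.838789°, λ=-32.428637°, h=3411.724 m
→ ECEF (a=6378388.000, f=1/297.0): X=5157117.0659, Y=-3276422.8338, Z=-1836775.1419
→ Helmert 7p (PV): X=5156979.0863, Y=-3276855.2794, Z=-1836272.8818
→ Helmert 7p (PV): X=5157016.2357, Y=-3277048.4217, Z=-1836593.0778

X=5157016.2357 m, Y=-3277048.4217 m, Z=-1836593.0778 m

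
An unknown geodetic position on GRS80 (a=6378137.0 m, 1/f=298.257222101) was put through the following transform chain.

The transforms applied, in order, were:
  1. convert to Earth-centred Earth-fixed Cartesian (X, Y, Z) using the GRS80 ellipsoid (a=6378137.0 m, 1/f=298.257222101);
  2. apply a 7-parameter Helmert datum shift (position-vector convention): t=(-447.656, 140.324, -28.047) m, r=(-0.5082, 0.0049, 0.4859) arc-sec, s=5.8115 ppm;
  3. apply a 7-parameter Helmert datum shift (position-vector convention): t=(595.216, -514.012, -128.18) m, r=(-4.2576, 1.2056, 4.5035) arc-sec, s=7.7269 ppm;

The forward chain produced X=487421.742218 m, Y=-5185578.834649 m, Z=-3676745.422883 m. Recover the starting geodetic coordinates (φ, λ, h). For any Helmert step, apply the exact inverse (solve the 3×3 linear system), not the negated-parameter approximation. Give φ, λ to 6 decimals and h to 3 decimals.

start: X=487421.7422, Y=-5185578.8346, Z=-3676745.4229 m
→ Helmert⁻¹: X=486731.0483, Y=-5184959.4934, Z=-3676693.0143
→ Helmert⁻¹: X=487163.7459, Y=-5185061.7733, Z=-3676656.3640
→ geod (Bowring, a=6378137.000): φ=-35.40263000°, λ=-84.63251800°, h=3950.6340 m

φ=-35.402630°, λ=-84.632518°, h=3950.634 m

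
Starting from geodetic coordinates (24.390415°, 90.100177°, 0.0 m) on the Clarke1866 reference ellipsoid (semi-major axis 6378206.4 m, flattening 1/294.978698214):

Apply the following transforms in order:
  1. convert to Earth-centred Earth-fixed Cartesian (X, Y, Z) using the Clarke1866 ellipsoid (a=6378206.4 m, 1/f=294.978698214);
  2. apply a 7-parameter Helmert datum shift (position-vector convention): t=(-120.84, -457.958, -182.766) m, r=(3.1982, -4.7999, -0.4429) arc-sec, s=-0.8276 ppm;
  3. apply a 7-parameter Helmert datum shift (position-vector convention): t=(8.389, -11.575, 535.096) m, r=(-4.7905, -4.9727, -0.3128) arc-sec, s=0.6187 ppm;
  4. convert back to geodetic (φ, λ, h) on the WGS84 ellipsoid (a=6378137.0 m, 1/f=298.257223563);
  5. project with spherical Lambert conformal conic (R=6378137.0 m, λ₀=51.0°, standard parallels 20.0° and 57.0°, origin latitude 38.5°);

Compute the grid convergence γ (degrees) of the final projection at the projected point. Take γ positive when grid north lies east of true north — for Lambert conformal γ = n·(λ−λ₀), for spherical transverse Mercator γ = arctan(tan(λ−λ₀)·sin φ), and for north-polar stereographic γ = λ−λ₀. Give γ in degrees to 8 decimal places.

start: φ=24.390415°, λ=90.100177°, h=0.000 m
→ ECEF (a=6378206.400, f=1/294.978698214): X=-10162.3704, Y=5812315.5962, Z=2617576.7610
→ Helmert 7p (PV): X=-10331.6340, Y=5811812.2635, Z=2617481.7139
→ Helmert 7p (PV): X=-10377.5409, Y=5811865.0910, Z=2617883.2009
→ geod (Bowring, a=6378137.000): φ=24.39300088°, λ=90.10230600°, h=-254.4585 m
→ into lcc (λ₀=51.0°): φ=24.39300088°, λ−λ₀=39.10230600°
convergence γ = 24.79093954°

24.79093954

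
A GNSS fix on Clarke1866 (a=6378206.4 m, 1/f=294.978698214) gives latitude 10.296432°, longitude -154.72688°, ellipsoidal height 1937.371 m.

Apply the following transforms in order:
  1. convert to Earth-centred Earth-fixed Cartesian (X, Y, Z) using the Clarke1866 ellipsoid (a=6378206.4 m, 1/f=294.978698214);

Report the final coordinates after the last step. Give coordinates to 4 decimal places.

start: φ=10.296432°, λ=-154.726880°, h=1937.371 m
→ ECEF (a=6378206.400, f=1/294.978698214): X=-5677158.5445, Y=-2680322.7438, Z=1132798.7923

X=-5677158.5445 m, Y=-2680322.7438 m, Z=1132798.7923 m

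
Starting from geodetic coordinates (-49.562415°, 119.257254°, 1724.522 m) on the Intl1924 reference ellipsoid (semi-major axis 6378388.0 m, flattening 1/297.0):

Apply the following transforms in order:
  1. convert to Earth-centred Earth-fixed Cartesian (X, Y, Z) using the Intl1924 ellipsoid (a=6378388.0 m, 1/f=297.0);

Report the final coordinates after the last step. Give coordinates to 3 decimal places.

start: φ=-49.562415°, λ=119.257254°, h=1724.522 m
→ ECEF (a=6378388.000, f=1/297.0): X=-2026449.5963, Y=3617411.7669, Z=-4832767.1139

X=-2026449.596 m, Y=3617411.767 m, Z=-4832767.114 m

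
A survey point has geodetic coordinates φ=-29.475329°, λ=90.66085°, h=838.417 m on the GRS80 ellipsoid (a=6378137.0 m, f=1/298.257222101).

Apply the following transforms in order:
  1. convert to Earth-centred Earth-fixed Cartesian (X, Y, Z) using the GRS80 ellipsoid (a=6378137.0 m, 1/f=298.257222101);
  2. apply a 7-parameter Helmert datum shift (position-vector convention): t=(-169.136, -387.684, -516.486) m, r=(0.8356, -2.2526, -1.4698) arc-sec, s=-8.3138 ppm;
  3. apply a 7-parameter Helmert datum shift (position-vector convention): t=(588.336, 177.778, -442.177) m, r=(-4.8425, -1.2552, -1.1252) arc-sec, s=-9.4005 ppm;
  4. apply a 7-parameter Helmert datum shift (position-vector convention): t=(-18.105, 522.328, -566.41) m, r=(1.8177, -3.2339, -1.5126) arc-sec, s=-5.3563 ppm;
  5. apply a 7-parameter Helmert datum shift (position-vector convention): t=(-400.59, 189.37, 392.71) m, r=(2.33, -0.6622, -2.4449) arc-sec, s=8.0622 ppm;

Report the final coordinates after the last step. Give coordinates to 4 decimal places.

X=-63812.6540 m, Y=5557887.7777 m, Z=-3121370.9078 m

start: φ=-29.475329°, λ=90.660850°, h=838.417 m
→ ECEF (a=6378137.000, f=1/298.257222101): X=-64102.6929, Y=5557465.2159, Z=-3120286.8852
→ Helmert 7p (PV): X=-64197.6189, Y=5557044.4255, Z=-3120755.6161
→ Helmert 7p (PV): X=-63559.3745, Y=5557097.0491, Z=-3121299.3092
→ Helmert 7p (PV): X=-63487.4507, Y=5557617.5839, Z=-3121801.0256
→ Helmert 7p (PV): X=-63812.6540, Y=5557887.7777, Z=-3121370.9078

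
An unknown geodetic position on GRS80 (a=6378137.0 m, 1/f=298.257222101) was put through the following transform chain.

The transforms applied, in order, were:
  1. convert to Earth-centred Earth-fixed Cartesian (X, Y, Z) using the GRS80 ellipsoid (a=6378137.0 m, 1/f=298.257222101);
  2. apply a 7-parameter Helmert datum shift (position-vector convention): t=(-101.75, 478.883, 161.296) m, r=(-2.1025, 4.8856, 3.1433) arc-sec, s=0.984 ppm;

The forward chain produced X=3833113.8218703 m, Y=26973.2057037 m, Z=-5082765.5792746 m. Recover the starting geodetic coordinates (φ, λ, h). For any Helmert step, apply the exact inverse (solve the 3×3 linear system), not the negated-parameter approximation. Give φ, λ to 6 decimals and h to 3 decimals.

φ=-53.161526°, λ=0.395898°, h=1860.991 m

start: X=3833113.8219, Y=26973.2057, Z=-5082765.5793 m
→ Helmert⁻¹: X=3833332.5959, Y=26487.6903, Z=-5082830.8071
→ geod (Bowring, a=6378137.000): φ=-53.16152600°, λ=0.39589800°, h=1860.9910 m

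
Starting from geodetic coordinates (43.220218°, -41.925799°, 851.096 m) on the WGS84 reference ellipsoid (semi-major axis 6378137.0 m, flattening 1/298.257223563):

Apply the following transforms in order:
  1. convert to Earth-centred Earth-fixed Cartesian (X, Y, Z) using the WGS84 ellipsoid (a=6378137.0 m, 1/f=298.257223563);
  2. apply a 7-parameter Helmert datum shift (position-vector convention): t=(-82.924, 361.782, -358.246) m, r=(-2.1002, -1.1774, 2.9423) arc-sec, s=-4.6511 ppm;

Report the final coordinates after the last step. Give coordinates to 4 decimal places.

X=3463926.0311 m, Y=-3110421.0589 m, Z=4345618.1092 m

start: φ=43.220218°, λ=-41.925799°, h=851.096 m
→ ECEF (a=6378137.000, f=1/298.257223563): X=3464005.4983, Y=-3110890.9731, Z=4345945.1203
→ Helmert 7p (PV): X=3463926.0311, Y=-3110421.0589, Z=4345618.1092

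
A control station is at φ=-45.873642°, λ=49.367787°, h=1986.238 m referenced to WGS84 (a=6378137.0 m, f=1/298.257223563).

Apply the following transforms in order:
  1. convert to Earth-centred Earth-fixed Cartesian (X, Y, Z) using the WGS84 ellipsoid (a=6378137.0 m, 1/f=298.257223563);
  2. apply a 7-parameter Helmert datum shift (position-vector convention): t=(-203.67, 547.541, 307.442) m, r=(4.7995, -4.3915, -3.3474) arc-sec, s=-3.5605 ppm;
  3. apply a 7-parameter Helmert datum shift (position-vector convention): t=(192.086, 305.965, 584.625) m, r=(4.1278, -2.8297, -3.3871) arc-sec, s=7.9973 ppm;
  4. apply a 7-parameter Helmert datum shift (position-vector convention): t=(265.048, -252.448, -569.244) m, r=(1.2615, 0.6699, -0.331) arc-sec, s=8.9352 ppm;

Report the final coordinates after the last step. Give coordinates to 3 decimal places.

start: φ=-45.873642°, λ=49.367787°, h=1986.238 m
→ ECEF (a=6378137.000, f=1/298.257223563): X=2897711.0301, Y=3376973.1608, Z=-4556905.8722
→ Helmert 7p (PV): X=2897648.8652, Y=3377567.6849, Z=-4556441.9343
→ Helmert 7p (PV): X=2897982.0977, Y=3377944.2631, Z=-4555786.4031
→ Helmert 7p (PV): X=2898263.6643, Y=3377745.2103, Z=-4556385.1066

X=2898263.664 m, Y=3377745.210 m, Z=-4556385.107 m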